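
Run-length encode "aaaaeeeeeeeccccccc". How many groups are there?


Input: aaaaeeeeeeeccccccc
Scanning for consecutive runs:
  Group 1: 'a' x 4 (positions 0-3)
  Group 2: 'e' x 7 (positions 4-10)
  Group 3: 'c' x 7 (positions 11-17)
Total groups: 3

3


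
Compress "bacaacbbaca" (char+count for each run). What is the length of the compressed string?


Input: bacaacbbaca
Runs:
  'b' x 1 => "b1"
  'a' x 1 => "a1"
  'c' x 1 => "c1"
  'a' x 2 => "a2"
  'c' x 1 => "c1"
  'b' x 2 => "b2"
  'a' x 1 => "a1"
  'c' x 1 => "c1"
  'a' x 1 => "a1"
Compressed: "b1a1c1a2c1b2a1c1a1"
Compressed length: 18

18


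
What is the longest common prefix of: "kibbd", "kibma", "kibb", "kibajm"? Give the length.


Words: kibbd, kibma, kibb, kibajm
  Position 0: all 'k' => match
  Position 1: all 'i' => match
  Position 2: all 'b' => match
  Position 3: ('b', 'm', 'b', 'a') => mismatch, stop
LCP = "kib" (length 3)

3


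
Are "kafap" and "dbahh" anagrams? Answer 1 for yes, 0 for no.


Strings: "kafap", "dbahh"
Sorted first:  aafkp
Sorted second: abdhh
Differ at position 1: 'a' vs 'b' => not anagrams

0


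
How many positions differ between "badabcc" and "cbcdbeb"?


Comparing "badabcc" and "cbcdbeb" position by position:
  Position 0: 'b' vs 'c' => DIFFER
  Position 1: 'a' vs 'b' => DIFFER
  Position 2: 'd' vs 'c' => DIFFER
  Position 3: 'a' vs 'd' => DIFFER
  Position 4: 'b' vs 'b' => same
  Position 5: 'c' vs 'e' => DIFFER
  Position 6: 'c' vs 'b' => DIFFER
Positions that differ: 6

6


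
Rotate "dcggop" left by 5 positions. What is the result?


Input: "dcggop", rotate left by 5
First 5 characters: "dcggo"
Remaining characters: "p"
Concatenate remaining + first: "p" + "dcggo" = "pdcggo"

pdcggo


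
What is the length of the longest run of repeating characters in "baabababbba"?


Input: "baabababbba"
Scanning for longest run:
  Position 1 ('a'): new char, reset run to 1
  Position 2 ('a'): continues run of 'a', length=2
  Position 3 ('b'): new char, reset run to 1
  Position 4 ('a'): new char, reset run to 1
  Position 5 ('b'): new char, reset run to 1
  Position 6 ('a'): new char, reset run to 1
  Position 7 ('b'): new char, reset run to 1
  Position 8 ('b'): continues run of 'b', length=2
  Position 9 ('b'): continues run of 'b', length=3
  Position 10 ('a'): new char, reset run to 1
Longest run: 'b' with length 3

3


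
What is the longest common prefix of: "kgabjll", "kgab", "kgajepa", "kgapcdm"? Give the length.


Words: kgabjll, kgab, kgajepa, kgapcdm
  Position 0: all 'k' => match
  Position 1: all 'g' => match
  Position 2: all 'a' => match
  Position 3: ('b', 'b', 'j', 'p') => mismatch, stop
LCP = "kga" (length 3)

3


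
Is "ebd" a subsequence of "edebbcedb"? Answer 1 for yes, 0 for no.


Check if "ebd" is a subsequence of "edebbcedb"
Greedy scan:
  Position 0 ('e'): matches sub[0] = 'e'
  Position 1 ('d'): no match needed
  Position 2 ('e'): no match needed
  Position 3 ('b'): matches sub[1] = 'b'
  Position 4 ('b'): no match needed
  Position 5 ('c'): no match needed
  Position 6 ('e'): no match needed
  Position 7 ('d'): matches sub[2] = 'd'
  Position 8 ('b'): no match needed
All 3 characters matched => is a subsequence

1


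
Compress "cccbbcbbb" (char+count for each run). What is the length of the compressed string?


Input: cccbbcbbb
Runs:
  'c' x 3 => "c3"
  'b' x 2 => "b2"
  'c' x 1 => "c1"
  'b' x 3 => "b3"
Compressed: "c3b2c1b3"
Compressed length: 8

8


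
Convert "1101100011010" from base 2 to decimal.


Input: "1101100011010" in base 2
Positional expansion:
  Digit '1' (value 1) x 2^12 = 4096
  Digit '1' (value 1) x 2^11 = 2048
  Digit '0' (value 0) x 2^10 = 0
  Digit '1' (value 1) x 2^9 = 512
  Digit '1' (value 1) x 2^8 = 256
  Digit '0' (value 0) x 2^7 = 0
  Digit '0' (value 0) x 2^6 = 0
  Digit '0' (value 0) x 2^5 = 0
  Digit '1' (value 1) x 2^4 = 16
  Digit '1' (value 1) x 2^3 = 8
  Digit '0' (value 0) x 2^2 = 0
  Digit '1' (value 1) x 2^1 = 2
  Digit '0' (value 0) x 2^0 = 0
Sum = 6938

6938


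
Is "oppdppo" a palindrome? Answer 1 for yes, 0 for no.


Input: oppdppo
Reversed: oppdppo
  Compare pos 0 ('o') with pos 6 ('o'): match
  Compare pos 1 ('p') with pos 5 ('p'): match
  Compare pos 2 ('p') with pos 4 ('p'): match
Result: palindrome

1


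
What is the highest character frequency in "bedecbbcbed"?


Input: bedecbbcbed
Character counts:
  'b': 4
  'c': 2
  'd': 2
  'e': 3
Maximum frequency: 4

4


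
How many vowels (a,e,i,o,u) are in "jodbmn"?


Input: jodbmn
Checking each character:
  'j' at position 0: consonant
  'o' at position 1: vowel (running total: 1)
  'd' at position 2: consonant
  'b' at position 3: consonant
  'm' at position 4: consonant
  'n' at position 5: consonant
Total vowels: 1

1


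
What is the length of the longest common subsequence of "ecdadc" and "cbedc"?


LCS of "ecdadc" and "cbedc"
DP table:
           c    b    e    d    c
      0    0    0    0    0    0
  e   0    0    0    1    1    1
  c   0    1    1    1    1    2
  d   0    1    1    1    2    2
  a   0    1    1    1    2    2
  d   0    1    1    1    2    2
  c   0    1    1    1    2    3
LCS length = dp[6][5] = 3

3


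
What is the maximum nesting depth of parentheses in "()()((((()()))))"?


Input: "()()((((()()))))"
Tracking depth:
  Position 0 '(': depth becomes 1
  Position 1 ')': depth becomes 0
  Position 2 '(': depth becomes 1
  Position 3 ')': depth becomes 0
  Position 4 '(': depth becomes 1
  Position 5 '(': depth becomes 2
  Position 6 '(': depth becomes 3
  Position 7 '(': depth becomes 4
  Position 8 '(': depth becomes 5
  Position 9 ')': depth becomes 4
  Position 10 '(': depth becomes 5
  Position 11 ')': depth becomes 4
  Position 12 ')': depth becomes 3
  Position 13 ')': depth becomes 2
  Position 14 ')': depth becomes 1
  Position 15 ')': depth becomes 0
Maximum depth reached: 5

5


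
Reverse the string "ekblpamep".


Input: ekblpamep
Reading characters right to left:
  Position 8: 'p'
  Position 7: 'e'
  Position 6: 'm'
  Position 5: 'a'
  Position 4: 'p'
  Position 3: 'l'
  Position 2: 'b'
  Position 1: 'k'
  Position 0: 'e'
Reversed: pemaplbke

pemaplbke


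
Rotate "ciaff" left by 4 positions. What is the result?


Input: "ciaff", rotate left by 4
First 4 characters: "ciaf"
Remaining characters: "f"
Concatenate remaining + first: "f" + "ciaf" = "fciaf"

fciaf


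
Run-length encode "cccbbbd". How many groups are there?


Input: cccbbbd
Scanning for consecutive runs:
  Group 1: 'c' x 3 (positions 0-2)
  Group 2: 'b' x 3 (positions 3-5)
  Group 3: 'd' x 1 (positions 6-6)
Total groups: 3

3


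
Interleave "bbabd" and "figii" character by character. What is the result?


Interleaving "bbabd" and "figii":
  Position 0: 'b' from first, 'f' from second => "bf"
  Position 1: 'b' from first, 'i' from second => "bi"
  Position 2: 'a' from first, 'g' from second => "ag"
  Position 3: 'b' from first, 'i' from second => "bi"
  Position 4: 'd' from first, 'i' from second => "di"
Result: bfbiagbidi

bfbiagbidi


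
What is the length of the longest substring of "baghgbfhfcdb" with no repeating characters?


Input: "baghgbfhfcdb"
Sliding window (track last position of each char):
  Position 0 ('b'): window [0,0] length 1 -- new best
  Position 1 ('a'): window [0,1] length 2 -- new best
  Position 2 ('g'): window [0,2] length 3 -- new best
  Position 3 ('h'): window [0,3] length 4 -- new best
  Position 4 ('g'): repeat (last at 2), move window start to 3
  Position 4 ('g'): window [3,4] length 2
  Position 5 ('b'): window [3,5] length 3
  Position 6 ('f'): window [3,6] length 4
  Position 7 ('h'): repeat (last at 3), move window start to 4
  Position 7 ('h'): window [4,7] length 4
  Position 8 ('f'): repeat (last at 6), move window start to 7
  Position 8 ('f'): window [7,8] length 2
  Position 9 ('c'): window [7,9] length 3
  Position 10 ('d'): window [7,10] length 4
  Position 11 ('b'): window [7,11] length 5 -- new best
Longest substring with no repeats: "hfcdb" with length 5

5


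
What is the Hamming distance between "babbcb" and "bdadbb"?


Comparing "babbcb" and "bdadbb" position by position:
  Position 0: 'b' vs 'b' => same
  Position 1: 'a' vs 'd' => differ
  Position 2: 'b' vs 'a' => differ
  Position 3: 'b' vs 'd' => differ
  Position 4: 'c' vs 'b' => differ
  Position 5: 'b' vs 'b' => same
Total differences (Hamming distance): 4

4


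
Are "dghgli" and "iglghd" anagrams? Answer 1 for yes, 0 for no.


Strings: "dghgli", "iglghd"
Sorted first:  dgghil
Sorted second: dgghil
Sorted forms match => anagrams

1


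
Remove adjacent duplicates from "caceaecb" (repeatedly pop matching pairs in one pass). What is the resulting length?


Input: caceaecb
Stack-based adjacent duplicate removal:
  Read 'c': push. Stack: c
  Read 'a': push. Stack: ca
  Read 'c': push. Stack: cac
  Read 'e': push. Stack: cace
  Read 'a': push. Stack: cacea
  Read 'e': push. Stack: caceae
  Read 'c': push. Stack: caceaec
  Read 'b': push. Stack: caceaecb
Final stack: "caceaecb" (length 8)

8


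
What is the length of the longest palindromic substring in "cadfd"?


Input: "cadfd"
Checking substrings for palindromes:
  [2:5] "dfd" (len 3) => palindrome
Longest palindromic substring: "dfd" with length 3

3


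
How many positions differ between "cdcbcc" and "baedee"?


Comparing "cdcbcc" and "baedee" position by position:
  Position 0: 'c' vs 'b' => DIFFER
  Position 1: 'd' vs 'a' => DIFFER
  Position 2: 'c' vs 'e' => DIFFER
  Position 3: 'b' vs 'd' => DIFFER
  Position 4: 'c' vs 'e' => DIFFER
  Position 5: 'c' vs 'e' => DIFFER
Positions that differ: 6

6


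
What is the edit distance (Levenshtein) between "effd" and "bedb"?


Computing edit distance: "effd" -> "bedb"
DP table:
           b    e    d    b
      0    1    2    3    4
  e   1    1    1    2    3
  f   2    2    2    2    3
  f   3    3    3    3    3
  d   4    4    4    3    4
Edit distance = dp[4][4] = 4

4


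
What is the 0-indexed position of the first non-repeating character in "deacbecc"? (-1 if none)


Input: deacbecc
Character frequencies:
  'a': 1
  'b': 1
  'c': 3
  'd': 1
  'e': 2
Scanning left to right for freq == 1:
  Position 0 ('d'): unique! => answer = 0

0


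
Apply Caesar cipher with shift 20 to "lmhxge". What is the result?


Caesar cipher: shift "lmhxge" by 20
  'l' (pos 11) + 20 = pos 5 = 'f'
  'm' (pos 12) + 20 = pos 6 = 'g'
  'h' (pos 7) + 20 = pos 1 = 'b'
  'x' (pos 23) + 20 = pos 17 = 'r'
  'g' (pos 6) + 20 = pos 0 = 'a'
  'e' (pos 4) + 20 = pos 24 = 'y'
Result: fgbray

fgbray


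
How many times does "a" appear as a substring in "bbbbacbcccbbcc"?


Searching for "a" in "bbbbacbcccbbcc"
Scanning each position:
  Position 0: "b" => no
  Position 1: "b" => no
  Position 2: "b" => no
  Position 3: "b" => no
  Position 4: "a" => MATCH
  Position 5: "c" => no
  Position 6: "b" => no
  Position 7: "c" => no
  Position 8: "c" => no
  Position 9: "c" => no
  Position 10: "b" => no
  Position 11: "b" => no
  Position 12: "c" => no
  Position 13: "c" => no
Total occurrences: 1

1


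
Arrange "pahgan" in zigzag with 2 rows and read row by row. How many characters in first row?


Zigzag "pahgan" into 2 rows:
Placing characters:
  'p' => row 0
  'a' => row 1
  'h' => row 0
  'g' => row 1
  'a' => row 0
  'n' => row 1
Rows:
  Row 0: "pha"
  Row 1: "agn"
First row length: 3

3


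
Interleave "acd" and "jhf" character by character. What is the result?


Interleaving "acd" and "jhf":
  Position 0: 'a' from first, 'j' from second => "aj"
  Position 1: 'c' from first, 'h' from second => "ch"
  Position 2: 'd' from first, 'f' from second => "df"
Result: ajchdf

ajchdf


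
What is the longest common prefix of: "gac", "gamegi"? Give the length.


Words: gac, gamegi
  Position 0: all 'g' => match
  Position 1: all 'a' => match
  Position 2: ('c', 'm') => mismatch, stop
LCP = "ga" (length 2)

2


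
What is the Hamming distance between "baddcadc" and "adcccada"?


Comparing "baddcadc" and "adcccada" position by position:
  Position 0: 'b' vs 'a' => differ
  Position 1: 'a' vs 'd' => differ
  Position 2: 'd' vs 'c' => differ
  Position 3: 'd' vs 'c' => differ
  Position 4: 'c' vs 'c' => same
  Position 5: 'a' vs 'a' => same
  Position 6: 'd' vs 'd' => same
  Position 7: 'c' vs 'a' => differ
Total differences (Hamming distance): 5

5


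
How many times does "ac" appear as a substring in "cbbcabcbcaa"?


Searching for "ac" in "cbbcabcbcaa"
Scanning each position:
  Position 0: "cb" => no
  Position 1: "bb" => no
  Position 2: "bc" => no
  Position 3: "ca" => no
  Position 4: "ab" => no
  Position 5: "bc" => no
  Position 6: "cb" => no
  Position 7: "bc" => no
  Position 8: "ca" => no
  Position 9: "aa" => no
Total occurrences: 0

0


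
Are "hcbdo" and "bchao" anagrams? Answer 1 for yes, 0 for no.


Strings: "hcbdo", "bchao"
Sorted first:  bcdho
Sorted second: abcho
Differ at position 0: 'b' vs 'a' => not anagrams

0


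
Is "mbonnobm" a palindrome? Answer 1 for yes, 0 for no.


Input: mbonnobm
Reversed: mbonnobm
  Compare pos 0 ('m') with pos 7 ('m'): match
  Compare pos 1 ('b') with pos 6 ('b'): match
  Compare pos 2 ('o') with pos 5 ('o'): match
  Compare pos 3 ('n') with pos 4 ('n'): match
Result: palindrome

1


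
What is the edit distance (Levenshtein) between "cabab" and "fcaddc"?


Computing edit distance: "cabab" -> "fcaddc"
DP table:
           f    c    a    d    d    c
      0    1    2    3    4    5    6
  c   1    1    1    2    3    4    5
  a   2    2    2    1    2    3    4
  b   3    3    3    2    2    3    4
  a   4    4    4    3    3    3    4
  b   5    5    5    4    4    4    4
Edit distance = dp[5][6] = 4

4


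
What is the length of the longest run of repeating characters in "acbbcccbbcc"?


Input: "acbbcccbbcc"
Scanning for longest run:
  Position 1 ('c'): new char, reset run to 1
  Position 2 ('b'): new char, reset run to 1
  Position 3 ('b'): continues run of 'b', length=2
  Position 4 ('c'): new char, reset run to 1
  Position 5 ('c'): continues run of 'c', length=2
  Position 6 ('c'): continues run of 'c', length=3
  Position 7 ('b'): new char, reset run to 1
  Position 8 ('b'): continues run of 'b', length=2
  Position 9 ('c'): new char, reset run to 1
  Position 10 ('c'): continues run of 'c', length=2
Longest run: 'c' with length 3

3


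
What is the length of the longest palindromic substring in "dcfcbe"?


Input: "dcfcbe"
Checking substrings for palindromes:
  [1:4] "cfc" (len 3) => palindrome
Longest palindromic substring: "cfc" with length 3

3


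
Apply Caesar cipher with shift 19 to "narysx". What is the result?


Caesar cipher: shift "narysx" by 19
  'n' (pos 13) + 19 = pos 6 = 'g'
  'a' (pos 0) + 19 = pos 19 = 't'
  'r' (pos 17) + 19 = pos 10 = 'k'
  'y' (pos 24) + 19 = pos 17 = 'r'
  's' (pos 18) + 19 = pos 11 = 'l'
  'x' (pos 23) + 19 = pos 16 = 'q'
Result: gtkrlq

gtkrlq


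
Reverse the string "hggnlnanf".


Input: hggnlnanf
Reading characters right to left:
  Position 8: 'f'
  Position 7: 'n'
  Position 6: 'a'
  Position 5: 'n'
  Position 4: 'l'
  Position 3: 'n'
  Position 2: 'g'
  Position 1: 'g'
  Position 0: 'h'
Reversed: fnanlnggh

fnanlnggh


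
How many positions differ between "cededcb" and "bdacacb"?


Comparing "cededcb" and "bdacacb" position by position:
  Position 0: 'c' vs 'b' => DIFFER
  Position 1: 'e' vs 'd' => DIFFER
  Position 2: 'd' vs 'a' => DIFFER
  Position 3: 'e' vs 'c' => DIFFER
  Position 4: 'd' vs 'a' => DIFFER
  Position 5: 'c' vs 'c' => same
  Position 6: 'b' vs 'b' => same
Positions that differ: 5

5


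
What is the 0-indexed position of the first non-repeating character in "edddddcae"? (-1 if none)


Input: edddddcae
Character frequencies:
  'a': 1
  'c': 1
  'd': 5
  'e': 2
Scanning left to right for freq == 1:
  Position 0 ('e'): freq=2, skip
  Position 1 ('d'): freq=5, skip
  Position 2 ('d'): freq=5, skip
  Position 3 ('d'): freq=5, skip
  Position 4 ('d'): freq=5, skip
  Position 5 ('d'): freq=5, skip
  Position 6 ('c'): unique! => answer = 6

6


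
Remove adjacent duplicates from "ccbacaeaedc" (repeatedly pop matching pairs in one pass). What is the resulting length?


Input: ccbacaeaedc
Stack-based adjacent duplicate removal:
  Read 'c': push. Stack: c
  Read 'c': matches stack top 'c' => pop. Stack: (empty)
  Read 'b': push. Stack: b
  Read 'a': push. Stack: ba
  Read 'c': push. Stack: bac
  Read 'a': push. Stack: baca
  Read 'e': push. Stack: bacae
  Read 'a': push. Stack: bacaea
  Read 'e': push. Stack: bacaeae
  Read 'd': push. Stack: bacaeaed
  Read 'c': push. Stack: bacaeaedc
Final stack: "bacaeaedc" (length 9)

9


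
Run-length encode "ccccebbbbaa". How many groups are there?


Input: ccccebbbbaa
Scanning for consecutive runs:
  Group 1: 'c' x 4 (positions 0-3)
  Group 2: 'e' x 1 (positions 4-4)
  Group 3: 'b' x 4 (positions 5-8)
  Group 4: 'a' x 2 (positions 9-10)
Total groups: 4

4


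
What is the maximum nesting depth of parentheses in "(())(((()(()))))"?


Input: "(())(((()(()))))"
Tracking depth:
  Position 0 '(': depth becomes 1
  Position 1 '(': depth becomes 2
  Position 2 ')': depth becomes 1
  Position 3 ')': depth becomes 0
  Position 4 '(': depth becomes 1
  Position 5 '(': depth becomes 2
  Position 6 '(': depth becomes 3
  Position 7 '(': depth becomes 4
  Position 8 ')': depth becomes 3
  Position 9 '(': depth becomes 4
  Position 10 '(': depth becomes 5
  Position 11 ')': depth becomes 4
  Position 12 ')': depth becomes 3
  Position 13 ')': depth becomes 2
  Position 14 ')': depth becomes 1
  Position 15 ')': depth becomes 0
Maximum depth reached: 5

5


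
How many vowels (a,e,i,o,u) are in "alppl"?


Input: alppl
Checking each character:
  'a' at position 0: vowel (running total: 1)
  'l' at position 1: consonant
  'p' at position 2: consonant
  'p' at position 3: consonant
  'l' at position 4: consonant
Total vowels: 1

1


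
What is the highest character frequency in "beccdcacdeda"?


Input: beccdcacdeda
Character counts:
  'a': 2
  'b': 1
  'c': 4
  'd': 3
  'e': 2
Maximum frequency: 4

4


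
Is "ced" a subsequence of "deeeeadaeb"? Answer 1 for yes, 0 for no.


Check if "ced" is a subsequence of "deeeeadaeb"
Greedy scan:
  Position 0 ('d'): no match needed
  Position 1 ('e'): no match needed
  Position 2 ('e'): no match needed
  Position 3 ('e'): no match needed
  Position 4 ('e'): no match needed
  Position 5 ('a'): no match needed
  Position 6 ('d'): no match needed
  Position 7 ('a'): no match needed
  Position 8 ('e'): no match needed
  Position 9 ('b'): no match needed
Only matched 0/3 characters => not a subsequence

0


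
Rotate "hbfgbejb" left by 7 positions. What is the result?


Input: "hbfgbejb", rotate left by 7
First 7 characters: "hbfgbej"
Remaining characters: "b"
Concatenate remaining + first: "b" + "hbfgbej" = "bhbfgbej"

bhbfgbej


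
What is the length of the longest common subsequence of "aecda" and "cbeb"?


LCS of "aecda" and "cbeb"
DP table:
           c    b    e    b
      0    0    0    0    0
  a   0    0    0    0    0
  e   0    0    0    1    1
  c   0    1    1    1    1
  d   0    1    1    1    1
  a   0    1    1    1    1
LCS length = dp[5][4] = 1

1


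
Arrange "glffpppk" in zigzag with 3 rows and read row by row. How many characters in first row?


Zigzag "glffpppk" into 3 rows:
Placing characters:
  'g' => row 0
  'l' => row 1
  'f' => row 2
  'f' => row 1
  'p' => row 0
  'p' => row 1
  'p' => row 2
  'k' => row 1
Rows:
  Row 0: "gp"
  Row 1: "lfpk"
  Row 2: "fp"
First row length: 2

2


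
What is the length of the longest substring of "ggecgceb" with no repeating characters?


Input: "ggecgceb"
Sliding window (track last position of each char):
  Position 0 ('g'): window [0,0] length 1 -- new best
  Position 1 ('g'): repeat (last at 0), move window start to 1
  Position 1 ('g'): window [1,1] length 1
  Position 2 ('e'): window [1,2] length 2 -- new best
  Position 3 ('c'): window [1,3] length 3 -- new best
  Position 4 ('g'): repeat (last at 1), move window start to 2
  Position 4 ('g'): window [2,4] length 3
  Position 5 ('c'): repeat (last at 3), move window start to 4
  Position 5 ('c'): window [4,5] length 2
  Position 6 ('e'): window [4,6] length 3
  Position 7 ('b'): window [4,7] length 4 -- new best
Longest substring with no repeats: "gceb" with length 4

4


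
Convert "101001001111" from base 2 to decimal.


Input: "101001001111" in base 2
Positional expansion:
  Digit '1' (value 1) x 2^11 = 2048
  Digit '0' (value 0) x 2^10 = 0
  Digit '1' (value 1) x 2^9 = 512
  Digit '0' (value 0) x 2^8 = 0
  Digit '0' (value 0) x 2^7 = 0
  Digit '1' (value 1) x 2^6 = 64
  Digit '0' (value 0) x 2^5 = 0
  Digit '0' (value 0) x 2^4 = 0
  Digit '1' (value 1) x 2^3 = 8
  Digit '1' (value 1) x 2^2 = 4
  Digit '1' (value 1) x 2^1 = 2
  Digit '1' (value 1) x 2^0 = 1
Sum = 2639

2639


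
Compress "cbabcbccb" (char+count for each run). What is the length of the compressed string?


Input: cbabcbccb
Runs:
  'c' x 1 => "c1"
  'b' x 1 => "b1"
  'a' x 1 => "a1"
  'b' x 1 => "b1"
  'c' x 1 => "c1"
  'b' x 1 => "b1"
  'c' x 2 => "c2"
  'b' x 1 => "b1"
Compressed: "c1b1a1b1c1b1c2b1"
Compressed length: 16

16


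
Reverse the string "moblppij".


Input: moblppij
Reading characters right to left:
  Position 7: 'j'
  Position 6: 'i'
  Position 5: 'p'
  Position 4: 'p'
  Position 3: 'l'
  Position 2: 'b'
  Position 1: 'o'
  Position 0: 'm'
Reversed: jipplbom

jipplbom


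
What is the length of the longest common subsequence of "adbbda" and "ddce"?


LCS of "adbbda" and "ddce"
DP table:
           d    d    c    e
      0    0    0    0    0
  a   0    0    0    0    0
  d   0    1    1    1    1
  b   0    1    1    1    1
  b   0    1    1    1    1
  d   0    1    2    2    2
  a   0    1    2    2    2
LCS length = dp[6][4] = 2

2


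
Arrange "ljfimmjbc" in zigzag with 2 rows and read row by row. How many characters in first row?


Zigzag "ljfimmjbc" into 2 rows:
Placing characters:
  'l' => row 0
  'j' => row 1
  'f' => row 0
  'i' => row 1
  'm' => row 0
  'm' => row 1
  'j' => row 0
  'b' => row 1
  'c' => row 0
Rows:
  Row 0: "lfmjc"
  Row 1: "jimb"
First row length: 5

5


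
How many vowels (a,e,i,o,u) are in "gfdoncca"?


Input: gfdoncca
Checking each character:
  'g' at position 0: consonant
  'f' at position 1: consonant
  'd' at position 2: consonant
  'o' at position 3: vowel (running total: 1)
  'n' at position 4: consonant
  'c' at position 5: consonant
  'c' at position 6: consonant
  'a' at position 7: vowel (running total: 2)
Total vowels: 2

2


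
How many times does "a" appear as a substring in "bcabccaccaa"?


Searching for "a" in "bcabccaccaa"
Scanning each position:
  Position 0: "b" => no
  Position 1: "c" => no
  Position 2: "a" => MATCH
  Position 3: "b" => no
  Position 4: "c" => no
  Position 5: "c" => no
  Position 6: "a" => MATCH
  Position 7: "c" => no
  Position 8: "c" => no
  Position 9: "a" => MATCH
  Position 10: "a" => MATCH
Total occurrences: 4

4


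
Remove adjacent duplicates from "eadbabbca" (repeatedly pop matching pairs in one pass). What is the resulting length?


Input: eadbabbca
Stack-based adjacent duplicate removal:
  Read 'e': push. Stack: e
  Read 'a': push. Stack: ea
  Read 'd': push. Stack: ead
  Read 'b': push. Stack: eadb
  Read 'a': push. Stack: eadba
  Read 'b': push. Stack: eadbab
  Read 'b': matches stack top 'b' => pop. Stack: eadba
  Read 'c': push. Stack: eadbac
  Read 'a': push. Stack: eadbaca
Final stack: "eadbaca" (length 7)

7


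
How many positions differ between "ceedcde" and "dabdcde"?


Comparing "ceedcde" and "dabdcde" position by position:
  Position 0: 'c' vs 'd' => DIFFER
  Position 1: 'e' vs 'a' => DIFFER
  Position 2: 'e' vs 'b' => DIFFER
  Position 3: 'd' vs 'd' => same
  Position 4: 'c' vs 'c' => same
  Position 5: 'd' vs 'd' => same
  Position 6: 'e' vs 'e' => same
Positions that differ: 3

3


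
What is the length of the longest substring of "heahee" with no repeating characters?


Input: "heahee"
Sliding window (track last position of each char):
  Position 0 ('h'): window [0,0] length 1 -- new best
  Position 1 ('e'): window [0,1] length 2 -- new best
  Position 2 ('a'): window [0,2] length 3 -- new best
  Position 3 ('h'): repeat (last at 0), move window start to 1
  Position 3 ('h'): window [1,3] length 3
  Position 4 ('e'): repeat (last at 1), move window start to 2
  Position 4 ('e'): window [2,4] length 3
  Position 5 ('e'): repeat (last at 4), move window start to 5
  Position 5 ('e'): window [5,5] length 1
Longest substring with no repeats: "hea" with length 3

3


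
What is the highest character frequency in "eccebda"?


Input: eccebda
Character counts:
  'a': 1
  'b': 1
  'c': 2
  'd': 1
  'e': 2
Maximum frequency: 2

2


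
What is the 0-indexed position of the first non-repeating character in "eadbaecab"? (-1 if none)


Input: eadbaecab
Character frequencies:
  'a': 3
  'b': 2
  'c': 1
  'd': 1
  'e': 2
Scanning left to right for freq == 1:
  Position 0 ('e'): freq=2, skip
  Position 1 ('a'): freq=3, skip
  Position 2 ('d'): unique! => answer = 2

2


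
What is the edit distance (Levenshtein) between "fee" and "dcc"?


Computing edit distance: "fee" -> "dcc"
DP table:
           d    c    c
      0    1    2    3
  f   1    1    2    3
  e   2    2    2    3
  e   3    3    3    3
Edit distance = dp[3][3] = 3

3


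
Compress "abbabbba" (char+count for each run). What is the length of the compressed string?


Input: abbabbba
Runs:
  'a' x 1 => "a1"
  'b' x 2 => "b2"
  'a' x 1 => "a1"
  'b' x 3 => "b3"
  'a' x 1 => "a1"
Compressed: "a1b2a1b3a1"
Compressed length: 10

10


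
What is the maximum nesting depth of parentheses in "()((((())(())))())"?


Input: "()((((())(())))())"
Tracking depth:
  Position 0 '(': depth becomes 1
  Position 1 ')': depth becomes 0
  Position 2 '(': depth becomes 1
  Position 3 '(': depth becomes 2
  Position 4 '(': depth becomes 3
  Position 5 '(': depth becomes 4
  Position 6 '(': depth becomes 5
  Position 7 ')': depth becomes 4
  Position 8 ')': depth becomes 3
  Position 9 '(': depth becomes 4
  Position 10 '(': depth becomes 5
  Position 11 ')': depth becomes 4
  Position 12 ')': depth becomes 3
  Position 13 ')': depth becomes 2
  Position 14 ')': depth becomes 1
  Position 15 '(': depth becomes 2
  Position 16 ')': depth becomes 1
  Position 17 ')': depth becomes 0
Maximum depth reached: 5

5


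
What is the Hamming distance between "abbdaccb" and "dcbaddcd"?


Comparing "abbdaccb" and "dcbaddcd" position by position:
  Position 0: 'a' vs 'd' => differ
  Position 1: 'b' vs 'c' => differ
  Position 2: 'b' vs 'b' => same
  Position 3: 'd' vs 'a' => differ
  Position 4: 'a' vs 'd' => differ
  Position 5: 'c' vs 'd' => differ
  Position 6: 'c' vs 'c' => same
  Position 7: 'b' vs 'd' => differ
Total differences (Hamming distance): 6

6


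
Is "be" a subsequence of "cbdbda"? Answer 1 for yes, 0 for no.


Check if "be" is a subsequence of "cbdbda"
Greedy scan:
  Position 0 ('c'): no match needed
  Position 1 ('b'): matches sub[0] = 'b'
  Position 2 ('d'): no match needed
  Position 3 ('b'): no match needed
  Position 4 ('d'): no match needed
  Position 5 ('a'): no match needed
Only matched 1/2 characters => not a subsequence

0


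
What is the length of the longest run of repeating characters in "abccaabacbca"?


Input: "abccaabacbca"
Scanning for longest run:
  Position 1 ('b'): new char, reset run to 1
  Position 2 ('c'): new char, reset run to 1
  Position 3 ('c'): continues run of 'c', length=2
  Position 4 ('a'): new char, reset run to 1
  Position 5 ('a'): continues run of 'a', length=2
  Position 6 ('b'): new char, reset run to 1
  Position 7 ('a'): new char, reset run to 1
  Position 8 ('c'): new char, reset run to 1
  Position 9 ('b'): new char, reset run to 1
  Position 10 ('c'): new char, reset run to 1
  Position 11 ('a'): new char, reset run to 1
Longest run: 'c' with length 2

2


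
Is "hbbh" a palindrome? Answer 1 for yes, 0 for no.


Input: hbbh
Reversed: hbbh
  Compare pos 0 ('h') with pos 3 ('h'): match
  Compare pos 1 ('b') with pos 2 ('b'): match
Result: palindrome

1


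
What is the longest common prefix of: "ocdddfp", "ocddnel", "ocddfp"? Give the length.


Words: ocdddfp, ocddnel, ocddfp
  Position 0: all 'o' => match
  Position 1: all 'c' => match
  Position 2: all 'd' => match
  Position 3: all 'd' => match
  Position 4: ('d', 'n', 'f') => mismatch, stop
LCP = "ocdd" (length 4)

4


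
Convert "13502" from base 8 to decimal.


Input: "13502" in base 8
Positional expansion:
  Digit '1' (value 1) x 8^4 = 4096
  Digit '3' (value 3) x 8^3 = 1536
  Digit '5' (value 5) x 8^2 = 320
  Digit '0' (value 0) x 8^1 = 0
  Digit '2' (value 2) x 8^0 = 2
Sum = 5954

5954


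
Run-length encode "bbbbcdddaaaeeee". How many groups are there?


Input: bbbbcdddaaaeeee
Scanning for consecutive runs:
  Group 1: 'b' x 4 (positions 0-3)
  Group 2: 'c' x 1 (positions 4-4)
  Group 3: 'd' x 3 (positions 5-7)
  Group 4: 'a' x 3 (positions 8-10)
  Group 5: 'e' x 4 (positions 11-14)
Total groups: 5

5


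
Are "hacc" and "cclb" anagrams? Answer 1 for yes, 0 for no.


Strings: "hacc", "cclb"
Sorted first:  acch
Sorted second: bccl
Differ at position 0: 'a' vs 'b' => not anagrams

0


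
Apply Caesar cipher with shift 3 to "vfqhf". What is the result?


Caesar cipher: shift "vfqhf" by 3
  'v' (pos 21) + 3 = pos 24 = 'y'
  'f' (pos 5) + 3 = pos 8 = 'i'
  'q' (pos 16) + 3 = pos 19 = 't'
  'h' (pos 7) + 3 = pos 10 = 'k'
  'f' (pos 5) + 3 = pos 8 = 'i'
Result: yitki

yitki


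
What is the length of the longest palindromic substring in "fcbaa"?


Input: "fcbaa"
Checking substrings for palindromes:
  [3:5] "aa" (len 2) => palindrome
Longest palindromic substring: "aa" with length 2

2


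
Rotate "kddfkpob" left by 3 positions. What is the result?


Input: "kddfkpob", rotate left by 3
First 3 characters: "kdd"
Remaining characters: "fkpob"
Concatenate remaining + first: "fkpob" + "kdd" = "fkpobkdd"

fkpobkdd


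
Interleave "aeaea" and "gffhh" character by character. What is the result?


Interleaving "aeaea" and "gffhh":
  Position 0: 'a' from first, 'g' from second => "ag"
  Position 1: 'e' from first, 'f' from second => "ef"
  Position 2: 'a' from first, 'f' from second => "af"
  Position 3: 'e' from first, 'h' from second => "eh"
  Position 4: 'a' from first, 'h' from second => "ah"
Result: agefafehah

agefafehah


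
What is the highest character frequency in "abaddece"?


Input: abaddece
Character counts:
  'a': 2
  'b': 1
  'c': 1
  'd': 2
  'e': 2
Maximum frequency: 2

2


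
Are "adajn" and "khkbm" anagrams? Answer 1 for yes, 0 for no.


Strings: "adajn", "khkbm"
Sorted first:  aadjn
Sorted second: bhkkm
Differ at position 0: 'a' vs 'b' => not anagrams

0


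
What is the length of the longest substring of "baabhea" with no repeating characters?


Input: "baabhea"
Sliding window (track last position of each char):
  Position 0 ('b'): window [0,0] length 1 -- new best
  Position 1 ('a'): window [0,1] length 2 -- new best
  Position 2 ('a'): repeat (last at 1), move window start to 2
  Position 2 ('a'): window [2,2] length 1
  Position 3 ('b'): window [2,3] length 2
  Position 4 ('h'): window [2,4] length 3 -- new best
  Position 5 ('e'): window [2,5] length 4 -- new best
  Position 6 ('a'): repeat (last at 2), move window start to 3
  Position 6 ('a'): window [3,6] length 4
Longest substring with no repeats: "abhe" with length 4

4


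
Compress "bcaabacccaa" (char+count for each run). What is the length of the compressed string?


Input: bcaabacccaa
Runs:
  'b' x 1 => "b1"
  'c' x 1 => "c1"
  'a' x 2 => "a2"
  'b' x 1 => "b1"
  'a' x 1 => "a1"
  'c' x 3 => "c3"
  'a' x 2 => "a2"
Compressed: "b1c1a2b1a1c3a2"
Compressed length: 14

14


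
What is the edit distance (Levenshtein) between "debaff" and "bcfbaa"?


Computing edit distance: "debaff" -> "bcfbaa"
DP table:
           b    c    f    b    a    a
      0    1    2    3    4    5    6
  d   1    1    2    3    4    5    6
  e   2    2    2    3    4    5    6
  b   3    2    3    3    3    4    5
  a   4    3    3    4    4    3    4
  f   5    4    4    3    4    4    4
  f   6    5    5    4    4    5    5
Edit distance = dp[6][6] = 5

5


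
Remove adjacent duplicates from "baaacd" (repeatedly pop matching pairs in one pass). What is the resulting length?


Input: baaacd
Stack-based adjacent duplicate removal:
  Read 'b': push. Stack: b
  Read 'a': push. Stack: ba
  Read 'a': matches stack top 'a' => pop. Stack: b
  Read 'a': push. Stack: ba
  Read 'c': push. Stack: bac
  Read 'd': push. Stack: bacd
Final stack: "bacd" (length 4)

4


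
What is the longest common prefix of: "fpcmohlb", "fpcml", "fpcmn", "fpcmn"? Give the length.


Words: fpcmohlb, fpcml, fpcmn, fpcmn
  Position 0: all 'f' => match
  Position 1: all 'p' => match
  Position 2: all 'c' => match
  Position 3: all 'm' => match
  Position 4: ('o', 'l', 'n', 'n') => mismatch, stop
LCP = "fpcm" (length 4)

4


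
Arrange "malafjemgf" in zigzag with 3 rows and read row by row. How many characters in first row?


Zigzag "malafjemgf" into 3 rows:
Placing characters:
  'm' => row 0
  'a' => row 1
  'l' => row 2
  'a' => row 1
  'f' => row 0
  'j' => row 1
  'e' => row 2
  'm' => row 1
  'g' => row 0
  'f' => row 1
Rows:
  Row 0: "mfg"
  Row 1: "aajmf"
  Row 2: "le"
First row length: 3

3


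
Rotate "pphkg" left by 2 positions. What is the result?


Input: "pphkg", rotate left by 2
First 2 characters: "pp"
Remaining characters: "hkg"
Concatenate remaining + first: "hkg" + "pp" = "hkgpp"

hkgpp


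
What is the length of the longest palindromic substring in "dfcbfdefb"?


Input: "dfcbfdefb"
Checking substrings for palindromes:
  No multi-char palindromic substrings found
Longest palindromic substring: "d" with length 1

1


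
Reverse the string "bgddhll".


Input: bgddhll
Reading characters right to left:
  Position 6: 'l'
  Position 5: 'l'
  Position 4: 'h'
  Position 3: 'd'
  Position 2: 'd'
  Position 1: 'g'
  Position 0: 'b'
Reversed: llhddgb

llhddgb


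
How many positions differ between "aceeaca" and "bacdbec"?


Comparing "aceeaca" and "bacdbec" position by position:
  Position 0: 'a' vs 'b' => DIFFER
  Position 1: 'c' vs 'a' => DIFFER
  Position 2: 'e' vs 'c' => DIFFER
  Position 3: 'e' vs 'd' => DIFFER
  Position 4: 'a' vs 'b' => DIFFER
  Position 5: 'c' vs 'e' => DIFFER
  Position 6: 'a' vs 'c' => DIFFER
Positions that differ: 7

7


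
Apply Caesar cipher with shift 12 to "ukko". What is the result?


Caesar cipher: shift "ukko" by 12
  'u' (pos 20) + 12 = pos 6 = 'g'
  'k' (pos 10) + 12 = pos 22 = 'w'
  'k' (pos 10) + 12 = pos 22 = 'w'
  'o' (pos 14) + 12 = pos 0 = 'a'
Result: gwwa

gwwa


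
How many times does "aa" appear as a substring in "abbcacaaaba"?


Searching for "aa" in "abbcacaaaba"
Scanning each position:
  Position 0: "ab" => no
  Position 1: "bb" => no
  Position 2: "bc" => no
  Position 3: "ca" => no
  Position 4: "ac" => no
  Position 5: "ca" => no
  Position 6: "aa" => MATCH
  Position 7: "aa" => MATCH
  Position 8: "ab" => no
  Position 9: "ba" => no
Total occurrences: 2

2


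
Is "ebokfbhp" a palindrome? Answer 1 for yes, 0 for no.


Input: ebokfbhp
Reversed: phbfkobe
  Compare pos 0 ('e') with pos 7 ('p'): MISMATCH
  Compare pos 1 ('b') with pos 6 ('h'): MISMATCH
  Compare pos 2 ('o') with pos 5 ('b'): MISMATCH
  Compare pos 3 ('k') with pos 4 ('f'): MISMATCH
Result: not a palindrome

0


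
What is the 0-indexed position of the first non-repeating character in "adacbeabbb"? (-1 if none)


Input: adacbeabbb
Character frequencies:
  'a': 3
  'b': 4
  'c': 1
  'd': 1
  'e': 1
Scanning left to right for freq == 1:
  Position 0 ('a'): freq=3, skip
  Position 1 ('d'): unique! => answer = 1

1


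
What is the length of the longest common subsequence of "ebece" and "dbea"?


LCS of "ebece" and "dbea"
DP table:
           d    b    e    a
      0    0    0    0    0
  e   0    0    0    1    1
  b   0    0    1    1    1
  e   0    0    1    2    2
  c   0    0    1    2    2
  e   0    0    1    2    2
LCS length = dp[5][4] = 2

2


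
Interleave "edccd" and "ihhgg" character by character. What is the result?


Interleaving "edccd" and "ihhgg":
  Position 0: 'e' from first, 'i' from second => "ei"
  Position 1: 'd' from first, 'h' from second => "dh"
  Position 2: 'c' from first, 'h' from second => "ch"
  Position 3: 'c' from first, 'g' from second => "cg"
  Position 4: 'd' from first, 'g' from second => "dg"
Result: eidhchcgdg

eidhchcgdg


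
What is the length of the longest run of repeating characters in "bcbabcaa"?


Input: "bcbabcaa"
Scanning for longest run:
  Position 1 ('c'): new char, reset run to 1
  Position 2 ('b'): new char, reset run to 1
  Position 3 ('a'): new char, reset run to 1
  Position 4 ('b'): new char, reset run to 1
  Position 5 ('c'): new char, reset run to 1
  Position 6 ('a'): new char, reset run to 1
  Position 7 ('a'): continues run of 'a', length=2
Longest run: 'a' with length 2

2


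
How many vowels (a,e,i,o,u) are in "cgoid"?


Input: cgoid
Checking each character:
  'c' at position 0: consonant
  'g' at position 1: consonant
  'o' at position 2: vowel (running total: 1)
  'i' at position 3: vowel (running total: 2)
  'd' at position 4: consonant
Total vowels: 2

2


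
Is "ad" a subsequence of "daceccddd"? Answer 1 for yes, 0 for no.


Check if "ad" is a subsequence of "daceccddd"
Greedy scan:
  Position 0 ('d'): no match needed
  Position 1 ('a'): matches sub[0] = 'a'
  Position 2 ('c'): no match needed
  Position 3 ('e'): no match needed
  Position 4 ('c'): no match needed
  Position 5 ('c'): no match needed
  Position 6 ('d'): matches sub[1] = 'd'
  Position 7 ('d'): no match needed
  Position 8 ('d'): no match needed
All 2 characters matched => is a subsequence

1


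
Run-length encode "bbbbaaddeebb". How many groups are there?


Input: bbbbaaddeebb
Scanning for consecutive runs:
  Group 1: 'b' x 4 (positions 0-3)
  Group 2: 'a' x 2 (positions 4-5)
  Group 3: 'd' x 2 (positions 6-7)
  Group 4: 'e' x 2 (positions 8-9)
  Group 5: 'b' x 2 (positions 10-11)
Total groups: 5

5


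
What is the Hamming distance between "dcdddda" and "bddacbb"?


Comparing "dcdddda" and "bddacbb" position by position:
  Position 0: 'd' vs 'b' => differ
  Position 1: 'c' vs 'd' => differ
  Position 2: 'd' vs 'd' => same
  Position 3: 'd' vs 'a' => differ
  Position 4: 'd' vs 'c' => differ
  Position 5: 'd' vs 'b' => differ
  Position 6: 'a' vs 'b' => differ
Total differences (Hamming distance): 6

6


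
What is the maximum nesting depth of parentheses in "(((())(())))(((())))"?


Input: "(((())(())))(((())))"
Tracking depth:
  Position 0 '(': depth becomes 1
  Position 1 '(': depth becomes 2
  Position 2 '(': depth becomes 3
  Position 3 '(': depth becomes 4
  Position 4 ')': depth becomes 3
  Position 5 ')': depth becomes 2
  Position 6 '(': depth becomes 3
  Position 7 '(': depth becomes 4
  Position 8 ')': depth becomes 3
  Position 9 ')': depth becomes 2
  Position 10 ')': depth becomes 1
  Position 11 ')': depth becomes 0
  Position 12 '(': depth becomes 1
  Position 13 '(': depth becomes 2
  Position 14 '(': depth becomes 3
  Position 15 '(': depth becomes 4
  Position 16 ')': depth becomes 3
  Position 17 ')': depth becomes 2
  Position 18 ')': depth becomes 1
  Position 19 ')': depth becomes 0
Maximum depth reached: 4

4


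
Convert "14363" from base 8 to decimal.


Input: "14363" in base 8
Positional expansion:
  Digit '1' (value 1) x 8^4 = 4096
  Digit '4' (value 4) x 8^3 = 2048
  Digit '3' (value 3) x 8^2 = 192
  Digit '6' (value 6) x 8^1 = 48
  Digit '3' (value 3) x 8^0 = 3
Sum = 6387

6387


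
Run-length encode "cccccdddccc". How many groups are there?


Input: cccccdddccc
Scanning for consecutive runs:
  Group 1: 'c' x 5 (positions 0-4)
  Group 2: 'd' x 3 (positions 5-7)
  Group 3: 'c' x 3 (positions 8-10)
Total groups: 3

3
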